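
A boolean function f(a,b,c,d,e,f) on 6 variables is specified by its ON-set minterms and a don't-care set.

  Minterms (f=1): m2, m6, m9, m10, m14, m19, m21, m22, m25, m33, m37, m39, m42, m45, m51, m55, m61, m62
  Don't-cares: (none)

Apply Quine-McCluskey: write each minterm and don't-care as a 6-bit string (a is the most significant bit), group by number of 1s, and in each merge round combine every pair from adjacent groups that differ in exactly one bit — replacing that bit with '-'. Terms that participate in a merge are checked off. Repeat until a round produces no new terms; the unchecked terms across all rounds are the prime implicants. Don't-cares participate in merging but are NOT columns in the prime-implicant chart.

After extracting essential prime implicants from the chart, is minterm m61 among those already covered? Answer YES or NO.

[col 0] 000010*, 000110*, 001001*, 001010*, 001110*, 010011*, 010101, 010110*, 011001*, 100001*, 100101*, 100111*, 101010*, 101101*, 110011*, 110111*, 111101*, 111110
[col 1] -01010, -10011, 0-0110, 0-1001, 00-010*, 00-110*, 000-10*, 001-10*, 1-0111, 1-1101, 10-101, 100-01, 1001-1, 110-11
[col 2] 00--10
Prime implicants: -01010, -10011, 0-0110, 0-1001, 00--10, 010101, 1-0111, 1-1101, 10-101, 100-01, 1001-1, 110-11, 111110
PI chart (minterm → PIs covering it):
  2 | 00--10  (sole → essential)
  6 | 0-0110,00--10
  9 | 0-1001  (sole → essential)
  10 | -01010,00--10
  14 | 00--10  (sole → essential)
  19 | -10011  (sole → essential)
  21 | 010101  (sole → essential)
  22 | 0-0110  (sole → essential)
  25 | 0-1001  (sole → essential)
  33 | 100-01  (sole → essential)
  37 | 10-101,100-01,1001-1
  39 | 1-0111,1001-1
  42 | -01010  (sole → essential)
  45 | 1-1101,10-101
  51 | -10011,110-11
  55 | 1-0111,110-11
  61 | 1-1101  (sole → essential)
  62 | 111110  (sole → essential)
Essential prime implicants: -01010, -10011, 0-0110, 0-1001, 00--10, 010101, 1-1101, 100-01, 111110

YES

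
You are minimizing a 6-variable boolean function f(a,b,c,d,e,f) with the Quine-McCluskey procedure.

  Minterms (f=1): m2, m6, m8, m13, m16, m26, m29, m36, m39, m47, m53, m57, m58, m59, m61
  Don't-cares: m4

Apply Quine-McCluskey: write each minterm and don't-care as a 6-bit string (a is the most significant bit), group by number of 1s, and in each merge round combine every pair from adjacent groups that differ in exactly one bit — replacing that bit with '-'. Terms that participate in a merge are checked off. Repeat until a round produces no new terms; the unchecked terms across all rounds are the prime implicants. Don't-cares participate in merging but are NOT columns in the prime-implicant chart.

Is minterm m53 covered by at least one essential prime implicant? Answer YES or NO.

YES

[col 0] 000010*, 000100*, 000110*, 001000, 001101*, 010000, 011010*, 011101*, 100100*, 100111*, 101111*, 110101*, 111001*, 111010*, 111011*, 111101*
[col 1] -00100, -11010, -11101, 0-1101, 000-10, 0001-0, 10-111, 11-101, 111-01, 1110-1, 11101-
Prime implicants: -00100, -11010, -11101, 0-1101, 000-10, 0001-0, 001000, 010000, 10-111, 11-101, 111-01, 1110-1, 11101-
PI chart (minterm → PIs covering it):
  2 | 000-10  (sole → essential)
  6 | 000-10,0001-0
  8 | 001000  (sole → essential)
  13 | 0-1101  (sole → essential)
  16 | 010000  (sole → essential)
  26 | -11010  (sole → essential)
  29 | -11101,0-1101
  36 | -00100  (sole → essential)
  39 | 10-111  (sole → essential)
  47 | 10-111  (sole → essential)
  53 | 11-101  (sole → essential)
  57 | 111-01,1110-1
  58 | -11010,11101-
  59 | 1110-1,11101-
  61 | -11101,11-101,111-01
Essential prime implicants: -00100, -11010, 0-1101, 000-10, 001000, 010000, 10-111, 11-101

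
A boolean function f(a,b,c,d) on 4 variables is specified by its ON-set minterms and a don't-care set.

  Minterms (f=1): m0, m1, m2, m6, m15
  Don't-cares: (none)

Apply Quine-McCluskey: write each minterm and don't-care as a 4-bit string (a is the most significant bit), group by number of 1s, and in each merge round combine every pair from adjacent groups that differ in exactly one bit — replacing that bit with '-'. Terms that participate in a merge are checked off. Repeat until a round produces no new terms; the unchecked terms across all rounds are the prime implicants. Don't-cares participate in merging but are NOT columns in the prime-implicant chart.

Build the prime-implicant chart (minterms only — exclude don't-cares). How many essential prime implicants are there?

size-2^0 implicants → 0000(✓)  0001(✓)  0010(✓)  0110(✓)  1111
size-2^1 implicants → 0-10  00-0  000-
Unchecked terms (primes): 0-10, 00-0, 000-, 1111
Minterm coverage:
  m0 ⊆ 00-0,000-
  m1 ⊆ 000- [E]
  m2 ⊆ 0-10,00-0
  m6 ⊆ 0-10 [E]
  m15 ⊆ 1111 [E]
E = {0-10, 000-, 1111}

3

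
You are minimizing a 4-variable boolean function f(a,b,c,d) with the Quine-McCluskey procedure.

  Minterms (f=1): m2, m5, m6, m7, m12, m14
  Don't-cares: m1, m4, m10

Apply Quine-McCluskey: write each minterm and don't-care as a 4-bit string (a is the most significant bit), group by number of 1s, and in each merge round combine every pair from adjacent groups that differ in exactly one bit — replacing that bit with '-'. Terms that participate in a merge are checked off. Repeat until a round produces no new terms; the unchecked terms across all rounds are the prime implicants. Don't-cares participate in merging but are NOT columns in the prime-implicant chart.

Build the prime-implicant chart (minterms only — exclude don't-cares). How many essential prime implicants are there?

3

[col 0] 0001*, 0010*, 0100*, 0101*, 0110*, 0111*, 1010*, 1100*, 1110*
[col 1] -010*, -100*, -110*, 0-01, 0-10*, 01-0*, 01-1*, 010-*, 011-*, 1-10*, 11-0*
[col 2] --10, -1-0, 01--
Prime implicants: --10, -1-0, 0-01, 01--
PI chart (minterm → PIs covering it):
  2 | --10  (sole → essential)
  5 | 0-01,01--
  6 | --10,-1-0,01--
  7 | 01--  (sole → essential)
  12 | -1-0  (sole → essential)
  14 | --10,-1-0
Essential prime implicants: --10, -1-0, 01--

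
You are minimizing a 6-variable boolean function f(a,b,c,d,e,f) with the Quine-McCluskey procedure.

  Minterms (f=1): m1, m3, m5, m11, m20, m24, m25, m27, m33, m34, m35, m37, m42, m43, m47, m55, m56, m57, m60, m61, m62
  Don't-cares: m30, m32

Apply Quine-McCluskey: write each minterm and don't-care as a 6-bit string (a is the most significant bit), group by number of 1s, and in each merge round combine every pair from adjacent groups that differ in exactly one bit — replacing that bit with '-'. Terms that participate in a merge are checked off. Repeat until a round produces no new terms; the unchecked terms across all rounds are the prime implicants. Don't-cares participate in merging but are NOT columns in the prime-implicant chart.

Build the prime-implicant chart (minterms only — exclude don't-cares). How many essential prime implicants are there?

[col 0] 000001*, 000011*, 000101*, 001011*, 010100, 011000*, 011001*, 011011*, 011110*, 100000*, 100001*, 100010*, 100011*, 100101*, 101010*, 101011*, 101111*, 110111, 111000*, 111001*, 111100*, 111101*, 111110*
[col 1] -00001*, -00011*, -00101*, -01011*, -11000*, -11001*, -11110, 0-1011, 00-011*, 000-01*, 0000-1*, 0110-1, 01100-*, 10-010*, 10-011*, 100-01*, 1000-0*, 1000-1*, 10000-*, 10001-*, 101-11, 10101-*, 111-00*, 111-01*, 11100-*, 1111-0, 11110-*
[col 2] -0-011, -00-01, -000-1, -1100-, 10-01-, 1000--, 111-0-
Prime implicants: -0-011, -00-01, -000-1, -1100-, -11110, 0-1011, 010100, 0110-1, 10-01-, 1000--, 101-11, 110111, 111-0-, 1111-0
PI chart (minterm → PIs covering it):
  1 | -00-01,-000-1
  3 | -0-011,-000-1
  5 | -00-01  (sole → essential)
  11 | -0-011,0-1011
  20 | 010100  (sole → essential)
  24 | -1100-  (sole → essential)
  25 | -1100-,0110-1
  27 | 0-1011,0110-1
  33 | -00-01,-000-1,1000--
  34 | 10-01-,1000--
  35 | -0-011,-000-1,10-01-,1000--
  37 | -00-01  (sole → essential)
  42 | 10-01-  (sole → essential)
  43 | -0-011,10-01-,101-11
  47 | 101-11  (sole → essential)
  55 | 110111  (sole → essential)
  56 | -1100-,111-0-
  57 | -1100-,111-0-
  60 | 111-0-,1111-0
  61 | 111-0-  (sole → essential)
  62 | -11110,1111-0
Essential prime implicants: -00-01, -1100-, 010100, 10-01-, 101-11, 110111, 111-0-

7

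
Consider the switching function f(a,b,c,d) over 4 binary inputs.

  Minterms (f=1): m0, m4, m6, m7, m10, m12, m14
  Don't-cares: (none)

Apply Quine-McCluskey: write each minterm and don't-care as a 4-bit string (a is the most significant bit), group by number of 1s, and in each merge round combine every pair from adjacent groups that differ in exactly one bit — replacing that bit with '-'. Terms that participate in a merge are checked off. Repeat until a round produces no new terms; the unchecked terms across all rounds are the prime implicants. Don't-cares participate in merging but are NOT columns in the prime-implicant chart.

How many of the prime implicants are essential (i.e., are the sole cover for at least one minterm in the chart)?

4

[col 0] 0000*, 0100*, 0110*, 0111*, 1010*, 1100*, 1110*
[col 1] -100*, -110*, 0-00, 01-0*, 011-, 1-10, 11-0*
[col 2] -1-0
Prime implicants: -1-0, 0-00, 011-, 1-10
PI chart (minterm → PIs covering it):
  0 | 0-00  (sole → essential)
  4 | -1-0,0-00
  6 | -1-0,011-
  7 | 011-  (sole → essential)
  10 | 1-10  (sole → essential)
  12 | -1-0  (sole → essential)
  14 | -1-0,1-10
Essential prime implicants: -1-0, 0-00, 011-, 1-10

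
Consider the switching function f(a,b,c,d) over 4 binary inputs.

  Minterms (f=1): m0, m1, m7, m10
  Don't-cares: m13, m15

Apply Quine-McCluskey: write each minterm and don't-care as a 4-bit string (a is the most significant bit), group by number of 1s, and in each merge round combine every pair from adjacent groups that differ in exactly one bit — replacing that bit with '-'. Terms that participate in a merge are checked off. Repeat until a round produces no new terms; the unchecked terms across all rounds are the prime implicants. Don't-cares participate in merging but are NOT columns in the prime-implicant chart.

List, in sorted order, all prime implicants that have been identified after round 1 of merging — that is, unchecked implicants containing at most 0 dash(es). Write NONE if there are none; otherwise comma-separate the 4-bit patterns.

size-2^0 implicants → 0000(✓)  0001(✓)  0111(✓)  1010  1101(✓)  1111(✓)
size-2^1 implicants → -111  000-  11-1
Unchecked terms (primes): -111, 000-, 1010, 11-1

1010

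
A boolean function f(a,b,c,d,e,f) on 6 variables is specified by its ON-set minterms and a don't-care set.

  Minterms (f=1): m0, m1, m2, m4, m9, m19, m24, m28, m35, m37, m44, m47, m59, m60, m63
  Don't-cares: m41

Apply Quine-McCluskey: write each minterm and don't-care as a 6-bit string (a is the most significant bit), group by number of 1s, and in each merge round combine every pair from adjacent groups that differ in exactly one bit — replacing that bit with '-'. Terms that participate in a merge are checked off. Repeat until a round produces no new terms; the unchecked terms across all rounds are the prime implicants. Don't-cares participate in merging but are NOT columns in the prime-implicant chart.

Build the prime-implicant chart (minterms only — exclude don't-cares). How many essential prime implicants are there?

Round 0: 000000✓ 000001✓ 000010✓ 000100✓ 001001✓ 010011 011000✓ 011100✓ 100011 100101 101001✓ 101100✓ 101111✓ 111011✓ 111100✓ 111111✓
Round 1: -01001 -11100 00-001 000-00 0000-0 00000- 011-00 1-1100 1-1111 111-11
PIs = {-01001, -11100, 00-001, 000-00, 0000-0, 00000-, 010011, 011-00, 1-1100, 1-1111, 100011, 100101, 111-11}
Coverage chart:
  m0: 000-00,0000-0,00000-
  m1: 00-001,00000-
  m2: 0000-0 ←essential
  m4: 000-00 ←essential
  m9: -01001,00-001
  m19: 010011 ←essential
  m24: 011-00 ←essential
  m28: -11100,011-00
  m35: 100011 ←essential
  m37: 100101 ←essential
  m44: 1-1100 ←essential
  m47: 1-1111 ←essential
  m59: 111-11 ←essential
  m60: -11100,1-1100
  m63: 1-1111,111-11
Essential: 000-00, 0000-0, 010011, 011-00, 1-1100, 1-1111, 100011, 100101, 111-11

9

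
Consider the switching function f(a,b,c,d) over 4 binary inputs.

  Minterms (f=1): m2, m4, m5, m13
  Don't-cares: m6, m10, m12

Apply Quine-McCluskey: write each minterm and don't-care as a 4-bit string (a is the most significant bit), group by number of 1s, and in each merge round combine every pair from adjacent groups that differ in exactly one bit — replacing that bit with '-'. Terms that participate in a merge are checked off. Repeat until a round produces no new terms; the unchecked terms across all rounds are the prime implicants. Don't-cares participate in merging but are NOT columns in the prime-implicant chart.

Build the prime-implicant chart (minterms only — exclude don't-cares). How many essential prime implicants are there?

1

[col 0] 0010*, 0100*, 0101*, 0110*, 1010*, 1100*, 1101*
[col 1] -010, -100*, -101*, 0-10, 01-0, 010-*, 110-*
[col 2] -10-
Prime implicants: -010, -10-, 0-10, 01-0
PI chart (minterm → PIs covering it):
  2 | -010,0-10
  4 | -10-,01-0
  5 | -10-  (sole → essential)
  13 | -10-  (sole → essential)
Essential prime implicants: -10-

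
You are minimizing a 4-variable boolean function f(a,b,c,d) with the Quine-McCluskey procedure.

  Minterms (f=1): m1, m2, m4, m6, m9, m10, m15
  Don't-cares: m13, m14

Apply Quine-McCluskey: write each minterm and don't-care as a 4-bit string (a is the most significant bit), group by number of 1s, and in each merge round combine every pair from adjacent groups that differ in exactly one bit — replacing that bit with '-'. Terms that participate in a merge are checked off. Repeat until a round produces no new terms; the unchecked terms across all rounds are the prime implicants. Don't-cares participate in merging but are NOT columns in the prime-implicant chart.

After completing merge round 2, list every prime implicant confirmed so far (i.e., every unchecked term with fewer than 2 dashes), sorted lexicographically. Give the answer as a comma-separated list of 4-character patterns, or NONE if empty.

[col 0] 0001*, 0010*, 0100*, 0110*, 1001*, 1010*, 1101*, 1110*, 1111*
[col 1] -001, -010*, -110*, 0-10*, 01-0, 1-01, 1-10*, 11-1, 111-
[col 2] --10
Prime implicants: --10, -001, 01-0, 1-01, 11-1, 111-

-001, 01-0, 1-01, 11-1, 111-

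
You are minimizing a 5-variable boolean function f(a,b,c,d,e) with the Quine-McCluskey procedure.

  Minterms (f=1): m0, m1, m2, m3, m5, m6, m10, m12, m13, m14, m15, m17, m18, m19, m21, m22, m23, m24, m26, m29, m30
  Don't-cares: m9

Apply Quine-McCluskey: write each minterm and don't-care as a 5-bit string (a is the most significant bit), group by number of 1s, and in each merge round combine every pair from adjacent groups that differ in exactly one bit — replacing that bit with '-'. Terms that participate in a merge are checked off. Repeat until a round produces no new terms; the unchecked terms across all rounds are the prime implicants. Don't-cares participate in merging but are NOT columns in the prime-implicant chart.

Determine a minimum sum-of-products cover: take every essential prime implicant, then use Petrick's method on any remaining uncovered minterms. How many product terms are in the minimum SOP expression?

6

size-2^0 implicants → 00000(✓)  00001(✓)  00010(✓)  00011(✓)  00101(✓)  00110(✓)  01001(✓)  01010(✓)  01100(✓)  01101(✓)  01110(✓)  01111(✓)  10001(✓)  10010(✓)  10011(✓)  10101(✓)  10110(✓)  10111(✓)  11000(✓)  11010(✓)  11101(✓)  11110(✓)
size-2^1 implicants → -0001(✓)  -0010(✓)  -0011(✓)  -0101(✓)  -0110(✓)  -1010(✓)  -1101(✓)  -1110(✓)  0-001(✓)  0-010(✓)  0-101(✓)  0-110(✓)  00-01(✓)  00-10(✓)  000-0(✓)  000-1(✓)  0000-(✓)  0001-(✓)  01-01(✓)  01-10(✓)  011-0(✓)  011-1(✓)  0110-(✓)  0111-(✓)  1-010(✓)  1-101(✓)  1-110(✓)  10-01(✓)  10-10(✓)  10-11(✓)  100-1(✓)  1001-(✓)  101-1(✓)  1011-(✓)  11-10(✓)  110-0
size-2^2 implicants → --010(✓)  --101  --110(✓)  -0-01  -0-10(✓)  -00-1  -001-  -1-10(✓)  0--01  0--10(✓)  000--  011--  1--10(✓)  10--1  10-1-
size-2^3 implicants → ---10
Unchecked terms (primes): ---10, --101, -0-01, -00-1, -001-, 0--01, 000--, 011--, 10--1, 10-1-, 110-0
Minterm coverage:
  m0 ⊆ 000-- [E]
  m1 ⊆ -0-01,-00-1,0--01,000--
  m2 ⊆ ---10,-001-,000--
  m3 ⊆ -00-1,-001-,000--
  m5 ⊆ --101,-0-01,0--01
  m6 ⊆ ---10 [E]
  m10 ⊆ ---10 [E]
  m12 ⊆ 011-- [E]
  m13 ⊆ --101,0--01,011--
  m14 ⊆ ---10,011--
  m15 ⊆ 011-- [E]
  m17 ⊆ -0-01,-00-1,10--1
  m18 ⊆ ---10,-001-,10-1-
  m19 ⊆ -00-1,-001-,10--1,10-1-
  m21 ⊆ --101,-0-01,10--1
  m22 ⊆ ---10,10-1-
  m23 ⊆ 10--1,10-1-
  m24 ⊆ 110-0 [E]
  m26 ⊆ ---10,110-0
  m29 ⊆ --101 [E]
  m30 ⊆ ---10 [E]
E = {---10, --101, 000--, 011--, 110-0}
Petrick residual → 10--1
Cover = de' + cd'e + a'b'c' + a'bc + ab'e + abc'e'  |cover|=6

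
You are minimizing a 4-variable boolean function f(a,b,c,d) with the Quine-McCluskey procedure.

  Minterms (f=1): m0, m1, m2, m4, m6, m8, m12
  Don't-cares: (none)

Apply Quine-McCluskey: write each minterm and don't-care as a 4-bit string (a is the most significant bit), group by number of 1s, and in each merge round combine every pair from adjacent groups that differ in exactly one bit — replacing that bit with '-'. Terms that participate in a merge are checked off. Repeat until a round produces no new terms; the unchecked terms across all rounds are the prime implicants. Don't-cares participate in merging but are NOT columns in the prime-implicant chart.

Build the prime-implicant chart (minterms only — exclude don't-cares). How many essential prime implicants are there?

3

size-2^0 implicants → 0000(✓)  0001(✓)  0010(✓)  0100(✓)  0110(✓)  1000(✓)  1100(✓)
size-2^1 implicants → -000(✓)  -100(✓)  0-00(✓)  0-10(✓)  00-0(✓)  000-  01-0(✓)  1-00(✓)
size-2^2 implicants → --00  0--0
Unchecked terms (primes): --00, 0--0, 000-
Minterm coverage:
  m0 ⊆ --00,0--0,000-
  m1 ⊆ 000- [E]
  m2 ⊆ 0--0 [E]
  m4 ⊆ --00,0--0
  m6 ⊆ 0--0 [E]
  m8 ⊆ --00 [E]
  m12 ⊆ --00 [E]
E = {--00, 0--0, 000-}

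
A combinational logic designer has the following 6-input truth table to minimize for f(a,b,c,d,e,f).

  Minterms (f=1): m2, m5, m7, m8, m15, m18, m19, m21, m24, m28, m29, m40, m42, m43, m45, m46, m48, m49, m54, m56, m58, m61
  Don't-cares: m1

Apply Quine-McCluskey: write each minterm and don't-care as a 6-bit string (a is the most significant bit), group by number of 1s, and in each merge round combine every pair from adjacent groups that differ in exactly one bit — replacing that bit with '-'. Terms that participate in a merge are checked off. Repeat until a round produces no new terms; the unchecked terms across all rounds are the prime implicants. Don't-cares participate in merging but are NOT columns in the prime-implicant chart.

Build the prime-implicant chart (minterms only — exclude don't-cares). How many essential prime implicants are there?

Round 0: 000001✓ 000010✓ 000101✓ 000111✓ 001000✓ 001111✓ 010010✓ 010011✓ 010101✓ 011000✓ 011100✓ 011101✓ 101000✓ 101010✓ 101011✓ 101101✓ 101110✓ 110000✓ 110001✓ 110110 111000✓ 111010✓ 111101✓
Round 1: -01000✓ -11000✓ -11101 0-0010 0-0101 0-1000✓ 00-111 000-01 0001-1 01-101 01001- 011-00 01110- 1-1000✓ 1-1010✓ 1-1101 101-10 1010-0✓ 10101- 11-000 11000- 1110-0✓
Round 2: --1000 1-10-0
PIs = {--1000, -11101, 0-0010, 0-0101, 00-111, 000-01, 0001-1, 01-101, 01001-, 011-00, 01110-, 1-10-0, 1-1101, 101-10, 10101-, 11-000, 11000-, 110110}
Coverage chart:
  m2: 0-0010 ←essential
  m5: 0-0101,000-01,0001-1
  m7: 00-111,0001-1
  m8: --1000 ←essential
  m15: 00-111 ←essential
  m18: 0-0010,01001-
  m19: 01001- ←essential
  m21: 0-0101,01-101
  m24: --1000,011-00
  m28: 011-00,01110-
  m29: -11101,01-101,01110-
  m40: --1000,1-10-0
  m42: 1-10-0,101-10,10101-
  m43: 10101- ←essential
  m45: 1-1101 ←essential
  m46: 101-10 ←essential
  m48: 11-000,11000-
  m49: 11000- ←essential
  m54: 110110 ←essential
  m56: --1000,1-10-0,11-000
  m58: 1-10-0 ←essential
  m61: -11101,1-1101
Essential: --1000, 0-0010, 00-111, 01001-, 1-10-0, 1-1101, 101-10, 10101-, 11000-, 110110

10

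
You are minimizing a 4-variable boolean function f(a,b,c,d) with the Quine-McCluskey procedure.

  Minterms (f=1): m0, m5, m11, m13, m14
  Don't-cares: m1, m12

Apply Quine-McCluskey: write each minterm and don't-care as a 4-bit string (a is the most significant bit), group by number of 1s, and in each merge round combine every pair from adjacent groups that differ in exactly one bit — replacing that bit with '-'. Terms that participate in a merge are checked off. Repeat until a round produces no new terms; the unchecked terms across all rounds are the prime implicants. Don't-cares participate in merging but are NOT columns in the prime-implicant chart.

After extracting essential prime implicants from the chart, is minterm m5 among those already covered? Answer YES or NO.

size-2^0 implicants → 0000(✓)  0001(✓)  0101(✓)  1011  1100(✓)  1101(✓)  1110(✓)
size-2^1 implicants → -101  0-01  000-  11-0  110-
Unchecked terms (primes): -101, 0-01, 000-, 1011, 11-0, 110-
Minterm coverage:
  m0 ⊆ 000- [E]
  m5 ⊆ -101,0-01
  m11 ⊆ 1011 [E]
  m13 ⊆ -101,110-
  m14 ⊆ 11-0 [E]
E = {000-, 1011, 11-0}

NO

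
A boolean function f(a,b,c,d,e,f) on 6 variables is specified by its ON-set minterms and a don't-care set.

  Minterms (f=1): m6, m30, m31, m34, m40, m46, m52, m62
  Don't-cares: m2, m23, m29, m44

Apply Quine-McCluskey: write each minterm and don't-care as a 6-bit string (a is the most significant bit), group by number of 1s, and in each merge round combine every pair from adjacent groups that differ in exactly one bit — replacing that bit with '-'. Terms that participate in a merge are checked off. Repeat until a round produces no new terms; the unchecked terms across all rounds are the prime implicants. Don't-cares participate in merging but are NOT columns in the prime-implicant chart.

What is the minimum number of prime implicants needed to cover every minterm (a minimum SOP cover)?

Round 0: 000010✓ 000110✓ 010111✓ 011101✓ 011110✓ 011111✓ 100010✓ 101000✓ 101100✓ 101110✓ 110100 111110✓
Round 1: -00010 -11110 000-10 01-111 0111-1 01111- 1-1110 101-00 1011-0
PIs = {-00010, -11110, 000-10, 01-111, 0111-1, 01111-, 1-1110, 101-00, 1011-0, 110100}
Coverage chart:
  m6: 000-10 ←essential
  m30: -11110,01111-
  m31: 01-111,0111-1,01111-
  m34: -00010 ←essential
  m40: 101-00 ←essential
  m46: 1-1110,1011-0
  m52: 110100 ←essential
  m62: -11110,1-1110
Essential: -00010, 000-10, 101-00, 110100
Petrick residual → 01111-, 1-1110
Min cover (6 terms): b'c'd'ef' + a'b'c'ef' + a'bcde + acdef' + ab'ce'f' + abc'de'f'

6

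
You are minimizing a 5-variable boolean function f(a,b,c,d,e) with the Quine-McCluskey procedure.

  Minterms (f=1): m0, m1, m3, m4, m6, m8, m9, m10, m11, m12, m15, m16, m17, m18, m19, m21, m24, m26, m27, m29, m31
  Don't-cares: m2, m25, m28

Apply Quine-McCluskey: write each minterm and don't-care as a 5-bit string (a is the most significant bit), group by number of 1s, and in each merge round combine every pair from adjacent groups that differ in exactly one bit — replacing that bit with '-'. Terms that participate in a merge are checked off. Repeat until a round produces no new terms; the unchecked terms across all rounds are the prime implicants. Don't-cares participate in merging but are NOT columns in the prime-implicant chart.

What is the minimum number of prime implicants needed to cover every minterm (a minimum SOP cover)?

size-2^0 implicants → 00000(✓)  00001(✓)  00010(✓)  00011(✓)  00100(✓)  00110(✓)  01000(✓)  01001(✓)  01010(✓)  01011(✓)  01100(✓)  01111(✓)  10000(✓)  10001(✓)  10010(✓)  10011(✓)  10101(✓)  11000(✓)  11001(✓)  11010(✓)  11011(✓)  11100(✓)  11101(✓)  11111(✓)
size-2^1 implicants → -0000(✓)  -0001(✓)  -0010(✓)  -0011(✓)  -1000(✓)  -1001(✓)  -1010(✓)  -1011(✓)  -1100(✓)  -1111(✓)  0-000(✓)  0-001(✓)  0-010(✓)  0-011(✓)  0-100(✓)  00-00(✓)  00-10(✓)  000-0(✓)  000-1(✓)  0000-(✓)  0001-(✓)  001-0(✓)  01-00(✓)  01-11(✓)  010-0(✓)  010-1(✓)  0100-(✓)  0101-(✓)  1-000(✓)  1-001(✓)  1-010(✓)  1-011(✓)  1-101(✓)  10-01(✓)  100-0(✓)  100-1(✓)  1000-(✓)  1001-(✓)  11-00(✓)  11-01(✓)  11-11(✓)  110-0(✓)  110-1(✓)  1100-(✓)  1101-(✓)  111-1(✓)  1110-(✓)
size-2^2 implicants → --000(✓)  --001(✓)  --010(✓)  --011(✓)  -00-0(✓)  -00-1(✓)  -000-(✓)  -001-(✓)  -1-00  -1-11  -10-0(✓)  -10-1(✓)  -100-(✓)  -101-(✓)  0--00  0-0-0(✓)  0-0-1(✓)  0-00-(✓)  0-01-(✓)  00--0  000--(✓)  010--(✓)  1--01  1-0-0(✓)  1-0-1(✓)  1-00-(✓)  1-01-(✓)  100--(✓)  11--1  11-0-  110--(✓)
size-2^3 implicants → --0-0(✓)  --0-1(✓)  --00-(✓)  --01-(✓)  -00--(✓)  -10--(✓)  0-0--(✓)  1-0--(✓)
size-2^4 implicants → --0--
Unchecked terms (primes): --0--, -1-00, -1-11, 0--00, 00--0, 1--01, 11--1, 11-0-
Minterm coverage:
  m0 ⊆ --0--,0--00,00--0
  m1 ⊆ --0-- [E]
  m3 ⊆ --0-- [E]
  m4 ⊆ 0--00,00--0
  m6 ⊆ 00--0 [E]
  m8 ⊆ --0--,-1-00,0--00
  m9 ⊆ --0-- [E]
  m10 ⊆ --0-- [E]
  m11 ⊆ --0--,-1-11
  m12 ⊆ -1-00,0--00
  m15 ⊆ -1-11 [E]
  m16 ⊆ --0-- [E]
  m17 ⊆ --0--,1--01
  m18 ⊆ --0-- [E]
  m19 ⊆ --0-- [E]
  m21 ⊆ 1--01 [E]
  m24 ⊆ --0--,-1-00,11-0-
  m26 ⊆ --0-- [E]
  m27 ⊆ --0--,-1-11,11--1
  m29 ⊆ 1--01,11--1,11-0-
  m31 ⊆ -1-11,11--1
E = {--0--, -1-11, 00--0, 1--01}
Petrick residual → -1-00
Cover = c' + bd'e' + bde + a'b'e' + ad'e  |cover|=5

5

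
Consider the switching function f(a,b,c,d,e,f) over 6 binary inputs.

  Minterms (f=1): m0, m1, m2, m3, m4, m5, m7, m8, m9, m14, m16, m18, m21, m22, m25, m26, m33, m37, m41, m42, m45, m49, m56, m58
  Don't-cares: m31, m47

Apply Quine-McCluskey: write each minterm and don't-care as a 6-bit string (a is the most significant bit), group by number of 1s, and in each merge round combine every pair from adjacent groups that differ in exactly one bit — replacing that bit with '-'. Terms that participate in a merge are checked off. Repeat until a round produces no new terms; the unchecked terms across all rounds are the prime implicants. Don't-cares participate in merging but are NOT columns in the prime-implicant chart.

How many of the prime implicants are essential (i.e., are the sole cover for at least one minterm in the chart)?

11

[col 0] 000000*, 000001*, 000010*, 000011*, 000100*, 000101*, 000111*, 001000*, 001001*, 001110, 010000*, 010010*, 010101*, 010110*, 011001*, 011010*, 011111, 100001*, 100101*, 101001*, 101010*, 101101*, 101111*, 110001*, 111000*, 111010*
[col 1] -00001*, -00101*, -01001*, -11010, 0-0000*, 0-0010*, 0-0101, 0-1001, 00-000*, 00-001*, 000-00*, 000-01*, 000-11*, 0000-0*, 0000-1*, 00000-*, 00001-*, 0001-1*, 00010-*, 00100-*, 01-010, 010-10, 0100-0*, 1-0001, 1-1010, 10-001*, 10-101*, 100-01*, 101-01*, 1011-1, 1110-0
[col 2] -0-001, -00-01, 0-00-0, 00-00-, 000--1, 000-0-, 0000--, 10--01
Prime implicants: -0-001, -00-01, -11010, 0-00-0, 0-0101, 0-1001, 00-00-, 000--1, 000-0-, 0000--, 001110, 01-010, 010-10, 011111, 1-0001, 1-1010, 10--01, 1011-1, 1110-0
PI chart (minterm → PIs covering it):
  0 | 0-00-0,00-00-,000-0-,0000--
  1 | -0-001,-00-01,00-00-,000--1,000-0-,0000--
  2 | 0-00-0,0000--
  3 | 000--1,0000--
  4 | 000-0-  (sole → essential)
  5 | -00-01,0-0101,000--1,000-0-
  7 | 000--1  (sole → essential)
  8 | 00-00-  (sole → essential)
  9 | -0-001,0-1001,00-00-
  14 | 001110  (sole → essential)
  16 | 0-00-0  (sole → essential)
  18 | 0-00-0,01-010,010-10
  21 | 0-0101  (sole → essential)
  22 | 010-10  (sole → essential)
  25 | 0-1001  (sole → essential)
  26 | -11010,01-010
  33 | -0-001,-00-01,1-0001,10--01
  37 | -00-01,10--01
  41 | -0-001,10--01
  42 | 1-1010  (sole → essential)
  45 | 10--01,1011-1
  49 | 1-0001  (sole → essential)
  56 | 1110-0  (sole → essential)
  58 | -11010,1-1010,1110-0
Essential prime implicants: 0-00-0, 0-0101, 0-1001, 00-00-, 000--1, 000-0-, 001110, 010-10, 1-0001, 1-1010, 1110-0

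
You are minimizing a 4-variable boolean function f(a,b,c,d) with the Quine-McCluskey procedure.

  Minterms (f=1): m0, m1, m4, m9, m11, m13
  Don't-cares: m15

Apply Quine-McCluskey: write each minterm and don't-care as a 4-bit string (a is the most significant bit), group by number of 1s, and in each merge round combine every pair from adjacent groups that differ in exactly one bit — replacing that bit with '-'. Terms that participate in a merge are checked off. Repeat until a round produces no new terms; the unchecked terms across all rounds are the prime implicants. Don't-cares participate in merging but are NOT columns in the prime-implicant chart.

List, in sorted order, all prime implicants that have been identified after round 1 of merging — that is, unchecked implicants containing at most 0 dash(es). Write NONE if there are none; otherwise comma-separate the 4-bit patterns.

[col 0] 0000*, 0001*, 0100*, 1001*, 1011*, 1101*, 1111*
[col 1] -001, 0-00, 000-, 1-01*, 1-11*, 10-1*, 11-1*
[col 2] 1--1
Prime implicants: -001, 0-00, 000-, 1--1

NONE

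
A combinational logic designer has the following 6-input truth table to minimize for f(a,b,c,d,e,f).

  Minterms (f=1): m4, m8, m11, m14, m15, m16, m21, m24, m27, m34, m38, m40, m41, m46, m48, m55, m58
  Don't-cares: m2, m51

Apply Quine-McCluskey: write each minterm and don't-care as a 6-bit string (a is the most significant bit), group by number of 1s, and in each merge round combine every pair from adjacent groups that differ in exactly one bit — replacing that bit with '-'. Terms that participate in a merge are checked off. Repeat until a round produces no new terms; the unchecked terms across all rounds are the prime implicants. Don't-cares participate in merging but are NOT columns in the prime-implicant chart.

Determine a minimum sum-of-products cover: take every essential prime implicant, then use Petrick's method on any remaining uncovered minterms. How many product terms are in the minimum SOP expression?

[col 0] 000010*, 000100, 001000*, 001011*, 001110*, 001111*, 010000*, 010101, 011000*, 011011*, 100010*, 100110*, 101000*, 101001*, 101110*, 110000*, 110011*, 110111*, 111010
[col 1] -00010, -01000, -01110, -10000, 0-1000, 0-1011, 001-11, 00111-, 01-000, 10-110, 100-10, 10100-, 110-11
Prime implicants: -00010, -01000, -01110, -10000, 0-1000, 0-1011, 000100, 001-11, 00111-, 01-000, 010101, 10-110, 100-10, 10100-, 110-11, 111010
PI chart (minterm → PIs covering it):
  4 | 000100  (sole → essential)
  8 | -01000,0-1000
  11 | 0-1011,001-11
  14 | -01110,00111-
  15 | 001-11,00111-
  16 | -10000,01-000
  21 | 010101  (sole → essential)
  24 | 0-1000,01-000
  27 | 0-1011  (sole → essential)
  34 | -00010,100-10
  38 | 10-110,100-10
  40 | -01000,10100-
  41 | 10100-  (sole → essential)
  46 | -01110,10-110
  48 | -10000  (sole → essential)
  55 | 110-11  (sole → essential)
  58 | 111010  (sole → essential)
Essential prime implicants: -10000, 0-1011, 000100, 010101, 10100-, 110-11, 111010
Petrick residual → -00010, 0-1000, 00111-, 10-110
Minimum SOP uses 11 PIs: b'c'd'ef' + bc'd'e'f' + a'cd'e'f' + a'cd'ef + a'b'c'de'f' + a'b'cde + a'bc'de'f + ab'def' + ab'cd'e' + abc'ef + abcd'ef'

11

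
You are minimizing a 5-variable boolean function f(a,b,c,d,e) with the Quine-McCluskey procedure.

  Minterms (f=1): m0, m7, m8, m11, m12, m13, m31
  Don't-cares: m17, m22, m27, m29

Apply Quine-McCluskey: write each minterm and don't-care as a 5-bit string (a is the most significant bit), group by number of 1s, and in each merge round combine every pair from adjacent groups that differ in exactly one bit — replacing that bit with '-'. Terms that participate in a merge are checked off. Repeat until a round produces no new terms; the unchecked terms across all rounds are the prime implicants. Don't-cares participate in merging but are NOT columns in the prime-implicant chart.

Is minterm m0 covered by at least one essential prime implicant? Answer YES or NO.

[col 0] 00000*, 00111, 01000*, 01011*, 01100*, 01101*, 10001, 10110, 11011*, 11101*, 11111*
[col 1] -1011, -1101, 0-000, 01-00, 0110-, 11-11, 111-1
Prime implicants: -1011, -1101, 0-000, 00111, 01-00, 0110-, 10001, 10110, 11-11, 111-1
PI chart (minterm → PIs covering it):
  0 | 0-000  (sole → essential)
  7 | 00111  (sole → essential)
  8 | 0-000,01-00
  11 | -1011  (sole → essential)
  12 | 01-00,0110-
  13 | -1101,0110-
  31 | 11-11,111-1
Essential prime implicants: -1011, 0-000, 00111

YES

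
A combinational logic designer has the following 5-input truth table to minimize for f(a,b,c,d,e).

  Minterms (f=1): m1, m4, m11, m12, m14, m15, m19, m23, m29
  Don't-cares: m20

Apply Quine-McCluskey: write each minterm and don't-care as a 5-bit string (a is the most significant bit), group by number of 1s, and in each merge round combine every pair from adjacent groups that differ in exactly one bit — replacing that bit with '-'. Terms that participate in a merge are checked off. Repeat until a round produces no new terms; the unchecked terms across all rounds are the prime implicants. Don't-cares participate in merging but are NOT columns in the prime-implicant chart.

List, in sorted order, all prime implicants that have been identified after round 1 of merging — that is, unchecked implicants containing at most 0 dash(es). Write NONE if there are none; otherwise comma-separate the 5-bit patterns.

[col 0] 00001, 00100*, 01011*, 01100*, 01110*, 01111*, 10011*, 10100*, 10111*, 11101
[col 1] -0100, 0-100, 01-11, 011-0, 0111-, 10-11
Prime implicants: -0100, 0-100, 00001, 01-11, 011-0, 0111-, 10-11, 11101

00001, 11101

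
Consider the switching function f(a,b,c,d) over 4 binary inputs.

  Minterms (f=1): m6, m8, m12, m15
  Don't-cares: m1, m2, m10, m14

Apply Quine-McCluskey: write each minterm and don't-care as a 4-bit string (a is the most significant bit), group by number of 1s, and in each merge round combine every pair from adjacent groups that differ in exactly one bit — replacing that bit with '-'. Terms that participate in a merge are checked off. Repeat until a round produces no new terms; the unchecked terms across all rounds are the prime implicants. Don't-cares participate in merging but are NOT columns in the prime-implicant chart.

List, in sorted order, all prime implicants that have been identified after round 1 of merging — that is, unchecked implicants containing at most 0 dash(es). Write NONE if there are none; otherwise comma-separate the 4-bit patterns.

0001

size-2^0 implicants → 0001  0010(✓)  0110(✓)  1000(✓)  1010(✓)  1100(✓)  1110(✓)  1111(✓)
size-2^1 implicants → -010(✓)  -110(✓)  0-10(✓)  1-00(✓)  1-10(✓)  10-0(✓)  11-0(✓)  111-
size-2^2 implicants → --10  1--0
Unchecked terms (primes): --10, 0001, 1--0, 111-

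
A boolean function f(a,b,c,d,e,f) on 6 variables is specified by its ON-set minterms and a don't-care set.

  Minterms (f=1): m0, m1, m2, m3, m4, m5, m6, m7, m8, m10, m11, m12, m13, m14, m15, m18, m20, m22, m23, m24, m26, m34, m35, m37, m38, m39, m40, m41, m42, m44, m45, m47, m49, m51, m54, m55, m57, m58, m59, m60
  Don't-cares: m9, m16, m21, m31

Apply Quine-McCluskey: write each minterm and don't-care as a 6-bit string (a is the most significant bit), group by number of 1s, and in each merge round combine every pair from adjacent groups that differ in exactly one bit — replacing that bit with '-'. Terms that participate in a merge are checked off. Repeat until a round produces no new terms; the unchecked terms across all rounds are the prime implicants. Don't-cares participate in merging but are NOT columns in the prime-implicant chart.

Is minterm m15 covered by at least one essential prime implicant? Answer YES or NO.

[col 0] 000000*, 000001*, 000010*, 000011*, 000100*, 000101*, 000110*, 000111*, 001000*, 001001*, 001010*, 001011*, 001100*, 001101*, 001110*, 001111*, 010000*, 010010*, 010100*, 010101*, 010110*, 010111*, 011000*, 011010*, 011111*, 100010*, 100011*, 100101*, 100110*, 100111*, 101000*, 101001*, 101010*, 101100*, 101101*, 101111*, 110001*, 110011*, 110110*, 110111*, 111001*, 111010*, 111011*, 111100*
[col 1] -00010*, -00011*, -00101*, -00110*, -00111*, -01000*, -01001*, -01010*, -01100*, -01101*, -01111*, -10110*, -10111*, -11010*, 0-0000*, 0-0010*, 0-0100*, 0-0101*, 0-0110*, 0-0111*, 0-1000*, 0-1010*, 0-1111*, 00-000*, 00-001*, 00-010*, 00-011*, 00-100*, 00-101*, 00-110*, 00-111*, 000-00*, 000-01*, 000-10*, 000-11*, 0000-0*, 0000-1*, 00000-*, 00001-*, 0001-0*, 0001-1*, 00010-*, 00011-*, 001-00*, 001-01*, 001-10*, 001-11*, 0010-0*, 0010-1*, 00100-*, 00101-*, 0011-0*, 0011-1*, 00110-*, 00111-*, 01-000*, 01-010*, 01-111*, 010-00*, 010-10*, 0100-0*, 0101-0*, 0101-1*, 01010-*, 01011-*, 0110-0*, 1-0011*, 1-0110*, 1-0111*, 1-1001, 1-1010*, 1-1100, 10-010*, 10-101*, 10-111*, 100-10*, 100-11*, 10001-*, 1001-1*, 10011-*, 101-00*, 101-01*, 1010-0*, 10100-*, 1011-1*, 10110-*, 11-001*, 11-011*, 110-11*, 1100-1*, 11011-*, 1110-1*, 11101-
[col 2] --0110*, --0111*, --1010, -0-010, -0-101*, -0-111*, -00-10*, -00-11*, -0001-*, -001-1*, -0011-*, -01-00*, -01-01*, -010-0, -0100-*, -011-1*, -0110-*, -1011-*, 0--000*, 0--010*, 0--111, 0-0-00*, 0-0-10*, 0-00-0*, 0-01-0*, 0-01-1*, 0-010-*, 0-011-*, 0-10-0*, 00--00*, 00--01*, 00--10*, 00--11*, 00-0-0*, 00-0-1*, 00-00-*, 00-01-*, 00-1-0*, 00-1-1*, 00-10-*, 00-11-*, 000--0*, 000--1*, 000-0-*, 000-1-*, 0000--*, 0001--*, 001--0*, 001--1*, 001-0-*, 001-1-*, 0010--*, 0011--*, 01-0-0*, 010--0*, 0101--*, 1-0-11, 1-011-*, 10-1-1*, 100-1-*, 101-0-*, 11-0-1
[col 3] --011-, -0-1-1, -00-1-, -01-0-, 0--0-0, 0-0--0, 0-01--, 00---0*, 00---1*, 00--0-*, 00--1-*, 00-0--*, 00-1--*, 000---*, 001---*
[col 4] 00----
Prime implicants: --011-, --1010, -0-010, -0-1-1, -00-1-, -01-0-, -010-0, 0--0-0, 0--111, 0-0--0, 0-01--, 00----, 1-0-11, 1-1001, 1-1100, 11-0-1, 11101-
PI chart (minterm → PIs covering it):
  0 | 0--0-0,0-0--0,00----
  1 | 00----  (sole → essential)
  2 | -0-010,-00-1-,0--0-0,0-0--0,00----
  3 | -00-1-,00----
  4 | 0-0--0,0-01--,00----
  5 | -0-1-1,0-01--,00----
  6 | --011-,-00-1-,0-0--0,0-01--,00----
  7 | --011-,-0-1-1,-00-1-,0--111,0-01--,00----
  8 | -01-0-,-010-0,0--0-0,00----
  10 | --1010,-0-010,-010-0,0--0-0,00----
  11 | 00----  (sole → essential)
  12 | -01-0-,00----
  13 | -0-1-1,-01-0-,00----
  14 | 00----  (sole → essential)
  15 | -0-1-1,0--111,00----
  18 | 0--0-0,0-0--0
  20 | 0-0--0,0-01--
  22 | --011-,0-0--0,0-01--
  23 | --011-,0--111,0-01--
  24 | 0--0-0  (sole → essential)
  26 | --1010,0--0-0
  34 | -0-010,-00-1-
  35 | -00-1-,1-0-11
  37 | -0-1-1  (sole → essential)
  38 | --011-,-00-1-
  39 | --011-,-0-1-1,-00-1-,1-0-11
  40 | -01-0-,-010-0
  41 | -01-0-,1-1001
  42 | --1010,-0-010,-010-0
  44 | -01-0-,1-1100
  45 | -0-1-1,-01-0-
  47 | -0-1-1  (sole → essential)
  49 | 11-0-1  (sole → essential)
  51 | 1-0-11,11-0-1
  54 | --011-  (sole → essential)
  55 | --011-,1-0-11
  57 | 1-1001,11-0-1
  58 | --1010,11101-
  59 | 11-0-1,11101-
  60 | 1-1100  (sole → essential)
Essential prime implicants: --011-, -0-1-1, 0--0-0, 00----, 1-1100, 11-0-1

YES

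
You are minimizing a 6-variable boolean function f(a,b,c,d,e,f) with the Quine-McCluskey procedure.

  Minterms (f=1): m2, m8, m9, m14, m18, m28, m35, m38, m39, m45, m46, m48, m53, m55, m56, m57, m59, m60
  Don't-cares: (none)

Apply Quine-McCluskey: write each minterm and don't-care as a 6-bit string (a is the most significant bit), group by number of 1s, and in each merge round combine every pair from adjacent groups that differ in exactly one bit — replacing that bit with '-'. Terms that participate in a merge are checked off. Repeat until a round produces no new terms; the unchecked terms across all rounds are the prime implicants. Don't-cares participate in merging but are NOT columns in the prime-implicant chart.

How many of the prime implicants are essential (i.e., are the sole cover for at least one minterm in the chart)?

size-2^0 implicants → 000010(✓)  001000(✓)  001001(✓)  001110(✓)  010010(✓)  011100(✓)  100011(✓)  100110(✓)  100111(✓)  101101  101110(✓)  110000(✓)  110101(✓)  110111(✓)  111000(✓)  111001(✓)  111011(✓)  111100(✓)
size-2^1 implicants → -01110  -11100  0-0010  00100-  1-0111  10-110  100-11  10011-  11-000  1101-1  111-00  1110-1  11100-
Unchecked terms (primes): -01110, -11100, 0-0010, 00100-, 1-0111, 10-110, 100-11, 10011-, 101101, 11-000, 1101-1, 111-00, 1110-1, 11100-
Minterm coverage:
  m2 ⊆ 0-0010 [E]
  m8 ⊆ 00100- [E]
  m9 ⊆ 00100- [E]
  m14 ⊆ -01110 [E]
  m18 ⊆ 0-0010 [E]
  m28 ⊆ -11100 [E]
  m35 ⊆ 100-11 [E]
  m38 ⊆ 10-110,10011-
  m39 ⊆ 1-0111,100-11,10011-
  m45 ⊆ 101101 [E]
  m46 ⊆ -01110,10-110
  m48 ⊆ 11-000 [E]
  m53 ⊆ 1101-1 [E]
  m55 ⊆ 1-0111,1101-1
  m56 ⊆ 11-000,111-00,11100-
  m57 ⊆ 1110-1,11100-
  m59 ⊆ 1110-1 [E]
  m60 ⊆ -11100,111-00
E = {-01110, -11100, 0-0010, 00100-, 100-11, 101101, 11-000, 1101-1, 1110-1}

9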